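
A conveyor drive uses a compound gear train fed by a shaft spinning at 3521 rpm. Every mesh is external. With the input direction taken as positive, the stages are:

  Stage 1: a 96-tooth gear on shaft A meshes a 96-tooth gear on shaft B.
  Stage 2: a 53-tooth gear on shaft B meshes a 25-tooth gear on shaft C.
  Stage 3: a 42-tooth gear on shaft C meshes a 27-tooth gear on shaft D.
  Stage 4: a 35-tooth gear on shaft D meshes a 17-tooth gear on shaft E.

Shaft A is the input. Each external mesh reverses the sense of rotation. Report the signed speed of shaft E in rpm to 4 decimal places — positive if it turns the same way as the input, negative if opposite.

Stage 1 [96T→96T]: ω = 3521.0000×96/96 = 3521.0000 rpm, dir flips to −; running = −3521.0000
Stage 2 [53T→25T]: ω = 3521.0000×53/25 = 7464.5200 rpm, dir flips to +; running = +7464.5200
Stage 3 [42T→27T]: ω = 7464.5200×42/27 = 11611.4756 rpm, dir flips to −; running = −11611.4756
Stage 4 [35T→17T]: ω = 11611.4756×35/17 = 23905.9791 rpm, dir flips to +; running = +23905.9791

+23905.9791 rpm (same as input, |ω| = 23905.9791 rpm)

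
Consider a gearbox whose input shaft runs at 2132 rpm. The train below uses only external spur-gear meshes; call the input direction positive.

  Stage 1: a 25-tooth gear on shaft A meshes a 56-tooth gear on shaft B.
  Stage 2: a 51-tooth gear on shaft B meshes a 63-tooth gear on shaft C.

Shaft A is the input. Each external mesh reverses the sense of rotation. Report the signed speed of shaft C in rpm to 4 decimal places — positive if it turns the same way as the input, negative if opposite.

Stage 1 [25T→56T]: ω = 2132.0000×25/56 = 951.7857 rpm, dir flips to −; running = −951.7857
Stage 2 [51T→63T]: ω = 951.7857×51/63 = 770.4932 rpm, dir flips to +; running = +770.4932

+770.4932 rpm (same as input, |ω| = 770.4932 rpm)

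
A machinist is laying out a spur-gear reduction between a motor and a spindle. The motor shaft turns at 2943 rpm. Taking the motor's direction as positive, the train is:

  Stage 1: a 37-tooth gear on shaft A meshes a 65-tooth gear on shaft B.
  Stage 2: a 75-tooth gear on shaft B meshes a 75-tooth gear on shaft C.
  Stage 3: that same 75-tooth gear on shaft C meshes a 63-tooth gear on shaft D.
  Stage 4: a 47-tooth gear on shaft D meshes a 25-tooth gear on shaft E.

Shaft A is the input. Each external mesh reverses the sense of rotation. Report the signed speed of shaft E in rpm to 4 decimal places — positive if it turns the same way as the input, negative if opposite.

Stage 1 [37T→65T]: ω = 2943.0000×37/65 = 1675.2462 rpm, dir flips to −; running = −1675.2462
Stage 2 [75T→75T]: ω = 1675.2462×75/75 = 1675.2462 rpm, dir flips to +; running = +1675.2462
Stage 3 [75T→63T]: ω = 1675.2462×75/63 = 1994.3407 rpm, dir flips to −; running = −1994.3407
Stage 4 [47T→25T]: ω = 1994.3407×47/25 = 3749.3604 rpm, dir flips to +; running = +3749.3604

+3749.3604 rpm (same as input, |ω| = 3749.3604 rpm)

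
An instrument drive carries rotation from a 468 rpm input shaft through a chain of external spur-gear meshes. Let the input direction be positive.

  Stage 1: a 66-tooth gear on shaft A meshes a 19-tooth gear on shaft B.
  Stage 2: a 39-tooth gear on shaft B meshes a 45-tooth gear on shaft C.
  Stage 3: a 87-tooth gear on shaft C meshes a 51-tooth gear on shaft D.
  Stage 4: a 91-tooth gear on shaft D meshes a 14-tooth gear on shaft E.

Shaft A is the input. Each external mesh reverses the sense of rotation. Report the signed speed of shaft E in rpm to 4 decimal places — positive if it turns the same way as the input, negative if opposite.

+15622.5065 rpm (same as input, |ω| = 15622.5065 rpm)

Stage 1 [66T→19T]: ω = 468.0000×66/19 = 1625.6842 rpm, dir flips to −; running = −1625.6842
Stage 2 [39T→45T]: ω = 1625.6842×39/45 = 1408.9263 rpm, dir flips to +; running = +1408.9263
Stage 3 [87T→51T]: ω = 1408.9263×87/51 = 2403.4625 rpm, dir flips to −; running = −2403.4625
Stage 4 [91T→14T]: ω = 2403.4625×91/14 = 15622.5065 rpm, dir flips to +; running = +15622.5065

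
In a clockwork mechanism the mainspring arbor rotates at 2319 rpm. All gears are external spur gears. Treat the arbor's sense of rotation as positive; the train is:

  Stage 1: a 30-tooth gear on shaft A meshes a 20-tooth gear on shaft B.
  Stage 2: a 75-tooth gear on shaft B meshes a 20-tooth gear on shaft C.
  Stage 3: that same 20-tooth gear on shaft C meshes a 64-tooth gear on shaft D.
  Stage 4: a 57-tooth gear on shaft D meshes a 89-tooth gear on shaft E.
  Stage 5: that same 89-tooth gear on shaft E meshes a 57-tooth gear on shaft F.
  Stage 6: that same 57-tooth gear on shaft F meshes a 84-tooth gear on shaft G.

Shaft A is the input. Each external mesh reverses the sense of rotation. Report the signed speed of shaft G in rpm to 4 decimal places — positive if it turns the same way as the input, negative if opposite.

Stage 1 [30T→20T]: ω = 2319.0000×30/20 = 3478.5000 rpm, dir flips to −; running = −3478.5000
Stage 2 [75T→20T]: ω = 3478.5000×75/20 = 13044.3750 rpm, dir flips to +; running = +13044.3750
Stage 3 [20T→64T]: ω = 13044.3750×20/64 = 4076.3672 rpm, dir flips to −; running = −4076.3672
Stage 4 [57T→89T]: ω = 4076.3672×57/89 = 2610.7071 rpm, dir flips to +; running = +2610.7071
Stage 5 [89T→57T]: ω = 2610.7071×89/57 = 4076.3672 rpm, dir flips to −; running = −4076.3672
Stage 6 [57T→84T]: ω = 4076.3672×57/84 = 2766.1063 rpm, dir flips to +; running = +2766.1063

+2766.1063 rpm (same as input, |ω| = 2766.1063 rpm)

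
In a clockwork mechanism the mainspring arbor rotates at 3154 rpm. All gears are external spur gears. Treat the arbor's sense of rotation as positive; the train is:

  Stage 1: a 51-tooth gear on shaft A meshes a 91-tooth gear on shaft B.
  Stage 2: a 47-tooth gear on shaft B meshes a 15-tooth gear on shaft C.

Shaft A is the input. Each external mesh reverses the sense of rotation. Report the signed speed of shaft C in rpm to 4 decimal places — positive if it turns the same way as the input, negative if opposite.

Stage 1 [51T→91T]: ω = 3154.0000×51/91 = 1767.6264 rpm, dir flips to −; running = −1767.6264
Stage 2 [47T→15T]: ω = 1767.6264×47/15 = 5538.5626 rpm, dir flips to +; running = +5538.5626

+5538.5626 rpm (same as input, |ω| = 5538.5626 rpm)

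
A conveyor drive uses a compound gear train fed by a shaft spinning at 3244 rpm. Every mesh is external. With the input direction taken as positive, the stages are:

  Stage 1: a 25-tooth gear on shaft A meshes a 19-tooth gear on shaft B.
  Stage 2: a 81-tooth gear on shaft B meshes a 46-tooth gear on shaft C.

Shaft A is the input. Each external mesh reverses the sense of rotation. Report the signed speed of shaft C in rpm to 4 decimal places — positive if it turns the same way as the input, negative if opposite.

+7516.1327 rpm (same as input, |ω| = 7516.1327 rpm)

Stage 1 [25T→19T]: ω = 3244.0000×25/19 = 4268.4211 rpm, dir flips to −; running = −4268.4211
Stage 2 [81T→46T]: ω = 4268.4211×81/46 = 7516.1327 rpm, dir flips to +; running = +7516.1327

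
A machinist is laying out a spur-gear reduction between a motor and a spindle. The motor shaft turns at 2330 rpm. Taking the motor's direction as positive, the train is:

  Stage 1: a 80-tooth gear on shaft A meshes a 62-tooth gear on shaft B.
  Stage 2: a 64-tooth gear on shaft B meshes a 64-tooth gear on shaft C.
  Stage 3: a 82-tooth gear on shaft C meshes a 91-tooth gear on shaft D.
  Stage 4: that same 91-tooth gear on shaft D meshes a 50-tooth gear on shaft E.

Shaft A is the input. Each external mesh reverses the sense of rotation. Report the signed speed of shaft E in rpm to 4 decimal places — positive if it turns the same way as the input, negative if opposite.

+4930.5806 rpm (same as input, |ω| = 4930.5806 rpm)

Stage 1 [80T→62T]: ω = 2330.0000×80/62 = 3006.4516 rpm, dir flips to −; running = −3006.4516
Stage 2 [64T→64T]: ω = 3006.4516×64/64 = 3006.4516 rpm, dir flips to +; running = +3006.4516
Stage 3 [82T→91T]: ω = 3006.4516×82/91 = 2709.1102 rpm, dir flips to −; running = −2709.1102
Stage 4 [91T→50T]: ω = 2709.1102×91/50 = 4930.5806 rpm, dir flips to +; running = +4930.5806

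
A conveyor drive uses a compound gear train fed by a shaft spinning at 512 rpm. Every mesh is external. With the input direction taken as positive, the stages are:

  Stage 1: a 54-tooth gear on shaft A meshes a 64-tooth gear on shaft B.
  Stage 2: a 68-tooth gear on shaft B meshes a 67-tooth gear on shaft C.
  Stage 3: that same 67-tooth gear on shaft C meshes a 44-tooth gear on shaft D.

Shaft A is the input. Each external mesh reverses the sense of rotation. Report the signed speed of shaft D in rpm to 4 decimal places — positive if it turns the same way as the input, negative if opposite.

-667.6364 rpm (opposite to input, |ω| = 667.6364 rpm)

Stage 1 [54T→64T]: ω = 512.0000×54/64 = 432.0000 rpm, dir flips to −; running = −432.0000
Stage 2 [68T→67T]: ω = 432.0000×68/67 = 438.4478 rpm, dir flips to +; running = +438.4478
Stage 3 [67T→44T]: ω = 438.4478×67/44 = 667.6364 rpm, dir flips to −; running = −667.6364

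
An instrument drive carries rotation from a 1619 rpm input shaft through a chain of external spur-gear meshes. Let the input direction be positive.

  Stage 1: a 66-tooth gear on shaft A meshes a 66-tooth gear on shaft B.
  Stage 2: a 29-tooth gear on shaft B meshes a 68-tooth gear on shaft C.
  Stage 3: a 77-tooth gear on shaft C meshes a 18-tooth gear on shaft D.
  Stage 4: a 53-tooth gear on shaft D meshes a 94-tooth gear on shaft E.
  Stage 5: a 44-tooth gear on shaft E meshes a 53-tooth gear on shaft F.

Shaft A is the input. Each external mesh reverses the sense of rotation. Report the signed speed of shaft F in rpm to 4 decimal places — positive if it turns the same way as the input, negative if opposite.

-1382.5440 rpm (opposite to input, |ω| = 1382.5440 rpm)

Stage 1 [66T→66T]: ω = 1619.0000×66/66 = 1619.0000 rpm, dir flips to −; running = −1619.0000
Stage 2 [29T→68T]: ω = 1619.0000×29/68 = 690.4559 rpm, dir flips to +; running = +690.4559
Stage 3 [77T→18T]: ω = 690.4559×77/18 = 2953.6168 rpm, dir flips to −; running = −2953.6168
Stage 4 [53T→94T]: ω = 2953.6168×53/94 = 1665.3371 rpm, dir flips to +; running = +1665.3371
Stage 5 [44T→53T]: ω = 1665.3371×44/53 = 1382.5440 rpm, dir flips to −; running = −1382.5440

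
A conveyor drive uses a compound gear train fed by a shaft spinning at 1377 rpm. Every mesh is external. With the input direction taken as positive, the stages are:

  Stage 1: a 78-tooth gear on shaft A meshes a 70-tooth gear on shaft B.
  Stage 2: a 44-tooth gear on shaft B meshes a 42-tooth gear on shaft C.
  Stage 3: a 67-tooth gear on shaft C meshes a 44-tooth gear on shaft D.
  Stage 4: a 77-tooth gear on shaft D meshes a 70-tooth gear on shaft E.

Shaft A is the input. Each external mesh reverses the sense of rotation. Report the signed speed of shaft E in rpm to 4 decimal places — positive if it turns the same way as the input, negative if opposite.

+2692.4565 rpm (same as input, |ω| = 2692.4565 rpm)

Stage 1 [78T→70T]: ω = 1377.0000×78/70 = 1534.3714 rpm, dir flips to −; running = −1534.3714
Stage 2 [44T→42T]: ω = 1534.3714×44/42 = 1607.4367 rpm, dir flips to +; running = +1607.4367
Stage 3 [67T→44T]: ω = 1607.4367×67/44 = 2447.6878 rpm, dir flips to −; running = −2447.6878
Stage 4 [77T→70T]: ω = 2447.6878×77/70 = 2692.4565 rpm, dir flips to +; running = +2692.4565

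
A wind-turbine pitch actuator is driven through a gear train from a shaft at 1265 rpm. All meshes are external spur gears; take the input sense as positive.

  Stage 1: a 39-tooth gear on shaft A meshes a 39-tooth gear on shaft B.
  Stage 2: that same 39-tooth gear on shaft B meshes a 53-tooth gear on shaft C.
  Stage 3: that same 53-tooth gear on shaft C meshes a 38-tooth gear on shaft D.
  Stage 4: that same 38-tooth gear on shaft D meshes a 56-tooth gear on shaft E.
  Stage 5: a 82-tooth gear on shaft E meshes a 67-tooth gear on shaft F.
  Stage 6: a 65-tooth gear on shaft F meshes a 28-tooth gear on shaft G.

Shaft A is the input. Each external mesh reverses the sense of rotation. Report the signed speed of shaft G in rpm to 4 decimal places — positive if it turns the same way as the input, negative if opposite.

Stage 1 [39T→39T]: ω = 1265.0000×39/39 = 1265.0000 rpm, dir flips to −; running = −1265.0000
Stage 2 [39T→53T]: ω = 1265.0000×39/53 = 930.8491 rpm, dir flips to +; running = +930.8491
Stage 3 [53T→38T]: ω = 930.8491×53/38 = 1298.2895 rpm, dir flips to −; running = −1298.2895
Stage 4 [38T→56T]: ω = 1298.2895×38/56 = 880.9821 rpm, dir flips to +; running = +880.9821
Stage 5 [82T→67T]: ω = 880.9821×82/67 = 1078.2170 rpm, dir flips to −; running = −1078.2170
Stage 6 [65T→28T]: ω = 1078.2170×65/28 = 2503.0036 rpm, dir flips to +; running = +2503.0036

+2503.0036 rpm (same as input, |ω| = 2503.0036 rpm)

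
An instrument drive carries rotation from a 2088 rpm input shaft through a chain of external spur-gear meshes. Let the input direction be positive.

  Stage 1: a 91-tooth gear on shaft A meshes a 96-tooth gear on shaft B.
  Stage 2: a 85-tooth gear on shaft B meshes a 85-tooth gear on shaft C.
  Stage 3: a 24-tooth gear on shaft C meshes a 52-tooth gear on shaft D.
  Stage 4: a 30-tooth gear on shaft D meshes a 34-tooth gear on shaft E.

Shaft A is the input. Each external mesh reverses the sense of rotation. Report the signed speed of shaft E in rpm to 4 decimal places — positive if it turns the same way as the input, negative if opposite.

+806.0294 rpm (same as input, |ω| = 806.0294 rpm)

Stage 1 [91T→96T]: ω = 2088.0000×91/96 = 1979.2500 rpm, dir flips to −; running = −1979.2500
Stage 2 [85T→85T]: ω = 1979.2500×85/85 = 1979.2500 rpm, dir flips to +; running = +1979.2500
Stage 3 [24T→52T]: ω = 1979.2500×24/52 = 913.5000 rpm, dir flips to −; running = −913.5000
Stage 4 [30T→34T]: ω = 913.5000×30/34 = 806.0294 rpm, dir flips to +; running = +806.0294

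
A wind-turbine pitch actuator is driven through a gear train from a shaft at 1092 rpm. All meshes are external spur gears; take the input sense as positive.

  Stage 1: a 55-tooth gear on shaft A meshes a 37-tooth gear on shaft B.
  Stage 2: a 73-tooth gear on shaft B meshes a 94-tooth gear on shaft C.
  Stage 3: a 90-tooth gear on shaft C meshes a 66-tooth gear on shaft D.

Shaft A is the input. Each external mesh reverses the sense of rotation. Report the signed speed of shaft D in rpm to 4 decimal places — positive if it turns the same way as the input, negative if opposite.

Stage 1 [55T→37T]: ω = 1092.0000×55/37 = 1623.2432 rpm, dir flips to −; running = −1623.2432
Stage 2 [73T→94T]: ω = 1623.2432×73/94 = 1260.6038 rpm, dir flips to +; running = +1260.6038
Stage 3 [90T→66T]: ω = 1260.6038×90/66 = 1719.0052 rpm, dir flips to −; running = −1719.0052

-1719.0052 rpm (opposite to input, |ω| = 1719.0052 rpm)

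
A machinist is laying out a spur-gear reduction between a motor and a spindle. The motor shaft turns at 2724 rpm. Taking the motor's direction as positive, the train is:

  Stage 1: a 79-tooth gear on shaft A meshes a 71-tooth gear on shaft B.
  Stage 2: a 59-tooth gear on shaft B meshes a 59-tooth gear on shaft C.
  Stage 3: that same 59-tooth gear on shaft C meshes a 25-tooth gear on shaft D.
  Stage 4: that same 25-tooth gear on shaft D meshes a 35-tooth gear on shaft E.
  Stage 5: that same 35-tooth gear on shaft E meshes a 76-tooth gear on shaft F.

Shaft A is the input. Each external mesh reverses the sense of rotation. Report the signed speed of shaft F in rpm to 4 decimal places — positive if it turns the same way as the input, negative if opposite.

-2352.9585 rpm (opposite to input, |ω| = 2352.9585 rpm)

Stage 1 [79T→71T]: ω = 2724.0000×79/71 = 3030.9296 rpm, dir flips to −; running = −3030.9296
Stage 2 [59T→59T]: ω = 3030.9296×59/59 = 3030.9296 rpm, dir flips to +; running = +3030.9296
Stage 3 [59T→25T]: ω = 3030.9296×59/25 = 7152.9938 rpm, dir flips to −; running = −7152.9938
Stage 4 [25T→35T]: ω = 7152.9938×25/35 = 5109.2813 rpm, dir flips to +; running = +5109.2813
Stage 5 [35T→76T]: ω = 5109.2813×35/76 = 2352.9585 rpm, dir flips to −; running = −2352.9585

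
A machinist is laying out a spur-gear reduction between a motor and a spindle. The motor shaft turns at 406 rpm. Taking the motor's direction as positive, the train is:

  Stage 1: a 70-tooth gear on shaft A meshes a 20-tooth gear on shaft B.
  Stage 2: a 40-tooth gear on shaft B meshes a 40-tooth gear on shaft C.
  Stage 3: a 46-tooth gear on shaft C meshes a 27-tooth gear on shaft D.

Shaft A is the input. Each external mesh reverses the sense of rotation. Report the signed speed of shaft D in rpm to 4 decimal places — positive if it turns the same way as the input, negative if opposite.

-2420.9630 rpm (opposite to input, |ω| = 2420.9630 rpm)

Stage 1 [70T→20T]: ω = 406.0000×70/20 = 1421.0000 rpm, dir flips to −; running = −1421.0000
Stage 2 [40T→40T]: ω = 1421.0000×40/40 = 1421.0000 rpm, dir flips to +; running = +1421.0000
Stage 3 [46T→27T]: ω = 1421.0000×46/27 = 2420.9630 rpm, dir flips to −; running = −2420.9630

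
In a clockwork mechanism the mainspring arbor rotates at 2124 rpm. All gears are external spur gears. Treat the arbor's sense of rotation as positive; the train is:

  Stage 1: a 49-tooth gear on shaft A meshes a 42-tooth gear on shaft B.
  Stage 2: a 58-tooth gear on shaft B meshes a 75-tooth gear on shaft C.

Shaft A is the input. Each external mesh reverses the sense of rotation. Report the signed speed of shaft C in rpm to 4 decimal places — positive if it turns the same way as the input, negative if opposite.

Stage 1 [49T→42T]: ω = 2124.0000×49/42 = 2478.0000 rpm, dir flips to −; running = −2478.0000
Stage 2 [58T→75T]: ω = 2478.0000×58/75 = 1916.3200 rpm, dir flips to +; running = +1916.3200

+1916.3200 rpm (same as input, |ω| = 1916.3200 rpm)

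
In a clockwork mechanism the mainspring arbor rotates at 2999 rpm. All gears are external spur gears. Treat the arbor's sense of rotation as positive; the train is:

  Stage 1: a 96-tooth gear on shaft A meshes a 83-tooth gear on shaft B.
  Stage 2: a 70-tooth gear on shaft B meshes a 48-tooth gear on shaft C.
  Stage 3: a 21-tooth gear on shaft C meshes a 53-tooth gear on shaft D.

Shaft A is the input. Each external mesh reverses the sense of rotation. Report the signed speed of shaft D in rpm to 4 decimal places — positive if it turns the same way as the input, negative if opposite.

-2004.3328 rpm (opposite to input, |ω| = 2004.3328 rpm)

Stage 1 [96T→83T]: ω = 2999.0000×96/83 = 3468.7229 rpm, dir flips to −; running = −3468.7229
Stage 2 [70T→48T]: ω = 3468.7229×70/48 = 5058.5542 rpm, dir flips to +; running = +5058.5542
Stage 3 [21T→53T]: ω = 5058.5542×21/53 = 2004.3328 rpm, dir flips to −; running = −2004.3328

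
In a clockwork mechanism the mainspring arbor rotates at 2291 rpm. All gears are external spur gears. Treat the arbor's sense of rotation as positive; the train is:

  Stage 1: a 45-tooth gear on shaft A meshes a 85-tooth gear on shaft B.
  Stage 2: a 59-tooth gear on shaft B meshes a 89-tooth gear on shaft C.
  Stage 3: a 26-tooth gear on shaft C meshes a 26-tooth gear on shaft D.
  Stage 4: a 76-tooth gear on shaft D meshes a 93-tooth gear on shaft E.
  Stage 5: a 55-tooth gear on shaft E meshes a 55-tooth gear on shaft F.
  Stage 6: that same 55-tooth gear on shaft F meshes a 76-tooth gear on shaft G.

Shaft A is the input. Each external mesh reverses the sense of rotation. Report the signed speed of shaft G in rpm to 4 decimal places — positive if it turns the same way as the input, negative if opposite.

+475.5108 rpm (same as input, |ω| = 475.5108 rpm)

Stage 1 [45T→85T]: ω = 2291.0000×45/85 = 1212.8824 rpm, dir flips to −; running = −1212.8824
Stage 2 [59T→89T]: ω = 1212.8824×59/89 = 804.0456 rpm, dir flips to +; running = +804.0456
Stage 3 [26T→26T]: ω = 804.0456×26/26 = 804.0456 rpm, dir flips to −; running = −804.0456
Stage 4 [76T→93T]: ω = 804.0456×76/93 = 657.0695 rpm, dir flips to +; running = +657.0695
Stage 5 [55T→55T]: ω = 657.0695×55/55 = 657.0695 rpm, dir flips to −; running = −657.0695
Stage 6 [55T→76T]: ω = 657.0695×55/76 = 475.5108 rpm, dir flips to +; running = +475.5108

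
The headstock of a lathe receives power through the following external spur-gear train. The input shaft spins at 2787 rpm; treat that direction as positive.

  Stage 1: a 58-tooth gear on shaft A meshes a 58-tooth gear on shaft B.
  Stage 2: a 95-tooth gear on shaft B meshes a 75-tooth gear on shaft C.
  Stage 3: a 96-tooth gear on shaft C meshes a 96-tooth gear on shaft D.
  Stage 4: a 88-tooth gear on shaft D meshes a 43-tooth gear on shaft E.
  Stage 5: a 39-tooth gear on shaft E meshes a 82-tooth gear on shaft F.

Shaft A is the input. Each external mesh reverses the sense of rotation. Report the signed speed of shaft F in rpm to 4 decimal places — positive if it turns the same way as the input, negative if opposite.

Stage 1 [58T→58T]: ω = 2787.0000×58/58 = 2787.0000 rpm, dir flips to −; running = −2787.0000
Stage 2 [95T→75T]: ω = 2787.0000×95/75 = 3530.2000 rpm, dir flips to +; running = +3530.2000
Stage 3 [96T→96T]: ω = 3530.2000×96/96 = 3530.2000 rpm, dir flips to −; running = −3530.2000
Stage 4 [88T→43T]: ω = 3530.2000×88/43 = 7224.5953 rpm, dir flips to +; running = +7224.5953
Stage 5 [39T→82T]: ω = 7224.5953×39/82 = 3436.0880 rpm, dir flips to −; running = −3436.0880

-3436.0880 rpm (opposite to input, |ω| = 3436.0880 rpm)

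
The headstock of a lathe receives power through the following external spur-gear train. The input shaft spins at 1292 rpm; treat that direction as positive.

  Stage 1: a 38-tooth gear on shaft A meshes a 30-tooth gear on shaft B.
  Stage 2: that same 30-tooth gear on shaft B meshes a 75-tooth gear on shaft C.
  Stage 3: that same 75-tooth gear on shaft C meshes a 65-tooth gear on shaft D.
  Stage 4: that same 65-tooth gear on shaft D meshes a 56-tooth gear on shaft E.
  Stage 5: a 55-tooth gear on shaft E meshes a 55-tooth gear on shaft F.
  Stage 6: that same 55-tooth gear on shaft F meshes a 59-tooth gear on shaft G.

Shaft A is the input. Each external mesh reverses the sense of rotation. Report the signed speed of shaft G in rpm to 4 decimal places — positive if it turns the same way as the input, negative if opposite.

+817.2760 rpm (same as input, |ω| = 817.2760 rpm)

Stage 1 [38T→30T]: ω = 1292.0000×38/30 = 1636.5333 rpm, dir flips to −; running = −1636.5333
Stage 2 [30T→75T]: ω = 1636.5333×30/75 = 654.6133 rpm, dir flips to +; running = +654.6133
Stage 3 [75T→65T]: ω = 654.6133×75/65 = 755.3231 rpm, dir flips to −; running = −755.3231
Stage 4 [65T→56T]: ω = 755.3231×65/56 = 876.7143 rpm, dir flips to +; running = +876.7143
Stage 5 [55T→55T]: ω = 876.7143×55/55 = 876.7143 rpm, dir flips to −; running = −876.7143
Stage 6 [55T→59T]: ω = 876.7143×55/59 = 817.2760 rpm, dir flips to +; running = +817.2760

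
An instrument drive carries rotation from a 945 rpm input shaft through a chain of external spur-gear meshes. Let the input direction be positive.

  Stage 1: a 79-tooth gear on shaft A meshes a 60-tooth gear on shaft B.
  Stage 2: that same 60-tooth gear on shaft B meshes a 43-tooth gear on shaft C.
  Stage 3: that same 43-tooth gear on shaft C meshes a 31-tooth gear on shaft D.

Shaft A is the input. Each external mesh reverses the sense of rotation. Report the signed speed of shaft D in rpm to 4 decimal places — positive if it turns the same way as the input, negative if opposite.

-2408.2258 rpm (opposite to input, |ω| = 2408.2258 rpm)

Stage 1 [79T→60T]: ω = 945.0000×79/60 = 1244.2500 rpm, dir flips to −; running = −1244.2500
Stage 2 [60T→43T]: ω = 1244.2500×60/43 = 1736.1628 rpm, dir flips to +; running = +1736.1628
Stage 3 [43T→31T]: ω = 1736.1628×43/31 = 2408.2258 rpm, dir flips to −; running = −2408.2258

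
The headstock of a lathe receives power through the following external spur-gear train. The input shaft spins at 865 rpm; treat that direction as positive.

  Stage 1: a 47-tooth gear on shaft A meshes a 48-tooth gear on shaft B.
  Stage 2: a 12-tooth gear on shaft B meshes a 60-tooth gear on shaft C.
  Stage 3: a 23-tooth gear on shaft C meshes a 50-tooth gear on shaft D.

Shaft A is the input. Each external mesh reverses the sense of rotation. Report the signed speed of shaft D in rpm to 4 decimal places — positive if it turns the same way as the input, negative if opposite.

-77.9221 rpm (opposite to input, |ω| = 77.9221 rpm)

Stage 1 [47T→48T]: ω = 865.0000×47/48 = 846.9792 rpm, dir flips to −; running = −846.9792
Stage 2 [12T→60T]: ω = 846.9792×12/60 = 169.3958 rpm, dir flips to +; running = +169.3958
Stage 3 [23T→50T]: ω = 169.3958×23/50 = 77.9221 rpm, dir flips to −; running = −77.9221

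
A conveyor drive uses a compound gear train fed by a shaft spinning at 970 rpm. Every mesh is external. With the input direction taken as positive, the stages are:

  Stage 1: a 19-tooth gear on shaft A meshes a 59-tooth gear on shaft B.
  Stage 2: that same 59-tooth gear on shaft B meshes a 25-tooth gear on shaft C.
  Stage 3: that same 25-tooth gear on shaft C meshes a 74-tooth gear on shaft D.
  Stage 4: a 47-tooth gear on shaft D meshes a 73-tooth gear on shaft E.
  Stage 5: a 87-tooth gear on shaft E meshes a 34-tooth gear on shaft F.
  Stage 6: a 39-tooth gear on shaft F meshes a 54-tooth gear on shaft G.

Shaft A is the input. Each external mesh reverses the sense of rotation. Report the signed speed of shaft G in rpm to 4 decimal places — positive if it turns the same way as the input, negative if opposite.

+296.3328 rpm (same as input, |ω| = 296.3328 rpm)

Stage 1 [19T→59T]: ω = 970.0000×19/59 = 312.3729 rpm, dir flips to −; running = −312.3729
Stage 2 [59T→25T]: ω = 312.3729×59/25 = 737.2000 rpm, dir flips to +; running = +737.2000
Stage 3 [25T→74T]: ω = 737.2000×25/74 = 249.0541 rpm, dir flips to −; running = −249.0541
Stage 4 [47T→73T]: ω = 249.0541×47/73 = 160.3499 rpm, dir flips to +; running = +160.3499
Stage 5 [87T→34T]: ω = 160.3499×87/34 = 410.3070 rpm, dir flips to −; running = −410.3070
Stage 6 [39T→54T]: ω = 410.3070×39/54 = 296.3328 rpm, dir flips to +; running = +296.3328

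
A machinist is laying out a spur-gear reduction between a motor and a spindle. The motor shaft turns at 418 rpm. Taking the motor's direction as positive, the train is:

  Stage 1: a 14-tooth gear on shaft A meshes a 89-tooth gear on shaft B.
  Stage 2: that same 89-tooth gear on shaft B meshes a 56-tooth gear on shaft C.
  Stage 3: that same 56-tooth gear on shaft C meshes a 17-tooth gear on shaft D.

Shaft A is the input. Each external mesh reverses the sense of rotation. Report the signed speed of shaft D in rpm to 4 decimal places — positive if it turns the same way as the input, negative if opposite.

-344.2353 rpm (opposite to input, |ω| = 344.2353 rpm)

Stage 1 [14T→89T]: ω = 418.0000×14/89 = 65.7528 rpm, dir flips to −; running = −65.7528
Stage 2 [89T→56T]: ω = 65.7528×89/56 = 104.5000 rpm, dir flips to +; running = +104.5000
Stage 3 [56T→17T]: ω = 104.5000×56/17 = 344.2353 rpm, dir flips to −; running = −344.2353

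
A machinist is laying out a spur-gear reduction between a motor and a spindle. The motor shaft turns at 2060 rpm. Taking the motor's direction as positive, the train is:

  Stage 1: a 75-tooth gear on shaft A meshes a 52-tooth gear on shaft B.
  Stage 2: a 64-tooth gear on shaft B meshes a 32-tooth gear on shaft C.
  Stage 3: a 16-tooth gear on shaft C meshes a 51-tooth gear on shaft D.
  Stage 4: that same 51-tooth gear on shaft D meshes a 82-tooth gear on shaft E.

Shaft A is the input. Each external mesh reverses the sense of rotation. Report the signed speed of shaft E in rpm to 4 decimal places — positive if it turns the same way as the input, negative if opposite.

Stage 1 [75T→52T]: ω = 2060.0000×75/52 = 2971.1538 rpm, dir flips to −; running = −2971.1538
Stage 2 [64T→32T]: ω = 2971.1538×64/32 = 5942.3077 rpm, dir flips to +; running = +5942.3077
Stage 3 [16T→51T]: ω = 5942.3077×16/51 = 1864.2534 rpm, dir flips to −; running = −1864.2534
Stage 4 [51T→82T]: ω = 1864.2534×51/82 = 1159.4747 rpm, dir flips to +; running = +1159.4747

+1159.4747 rpm (same as input, |ω| = 1159.4747 rpm)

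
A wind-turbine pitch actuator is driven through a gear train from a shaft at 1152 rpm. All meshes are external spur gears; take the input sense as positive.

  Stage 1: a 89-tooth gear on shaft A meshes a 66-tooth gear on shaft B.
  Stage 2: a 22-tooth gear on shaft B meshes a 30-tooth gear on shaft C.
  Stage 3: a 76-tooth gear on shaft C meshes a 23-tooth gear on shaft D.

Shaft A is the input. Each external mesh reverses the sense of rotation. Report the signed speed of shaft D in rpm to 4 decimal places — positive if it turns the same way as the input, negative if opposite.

-3764.3130 rpm (opposite to input, |ω| = 3764.3130 rpm)

Stage 1 [89T→66T]: ω = 1152.0000×89/66 = 1553.4545 rpm, dir flips to −; running = −1553.4545
Stage 2 [22T→30T]: ω = 1553.4545×22/30 = 1139.2000 rpm, dir flips to +; running = +1139.2000
Stage 3 [76T→23T]: ω = 1139.2000×76/23 = 3764.3130 rpm, dir flips to −; running = −3764.3130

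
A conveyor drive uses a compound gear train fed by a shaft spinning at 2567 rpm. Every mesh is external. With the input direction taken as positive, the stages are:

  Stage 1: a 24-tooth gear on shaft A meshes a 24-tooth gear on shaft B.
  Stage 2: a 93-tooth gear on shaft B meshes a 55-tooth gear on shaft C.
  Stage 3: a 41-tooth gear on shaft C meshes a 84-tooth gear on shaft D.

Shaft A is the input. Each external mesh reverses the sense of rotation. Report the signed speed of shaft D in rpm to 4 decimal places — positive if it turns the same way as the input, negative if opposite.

Stage 1 [24T→24T]: ω = 2567.0000×24/24 = 2567.0000 rpm, dir flips to −; running = −2567.0000
Stage 2 [93T→55T]: ω = 2567.0000×93/55 = 4340.5636 rpm, dir flips to +; running = +4340.5636
Stage 3 [41T→84T]: ω = 4340.5636×41/84 = 2118.6084 rpm, dir flips to −; running = −2118.6084

-2118.6084 rpm (opposite to input, |ω| = 2118.6084 rpm)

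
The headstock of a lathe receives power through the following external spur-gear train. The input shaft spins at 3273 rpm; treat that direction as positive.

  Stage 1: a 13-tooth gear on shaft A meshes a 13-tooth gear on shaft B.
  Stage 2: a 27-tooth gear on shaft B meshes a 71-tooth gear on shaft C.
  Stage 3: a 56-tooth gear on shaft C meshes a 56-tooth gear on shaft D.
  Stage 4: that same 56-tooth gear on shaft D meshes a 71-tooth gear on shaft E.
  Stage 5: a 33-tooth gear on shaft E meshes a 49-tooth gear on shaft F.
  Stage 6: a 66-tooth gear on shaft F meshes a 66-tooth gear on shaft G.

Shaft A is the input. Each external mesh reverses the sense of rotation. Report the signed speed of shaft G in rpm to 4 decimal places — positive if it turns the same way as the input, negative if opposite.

Stage 1 [13T→13T]: ω = 3273.0000×13/13 = 3273.0000 rpm, dir flips to −; running = −3273.0000
Stage 2 [27T→71T]: ω = 3273.0000×27/71 = 1244.6620 rpm, dir flips to +; running = +1244.6620
Stage 3 [56T→56T]: ω = 1244.6620×56/56 = 1244.6620 rpm, dir flips to −; running = −1244.6620
Stage 4 [56T→71T]: ω = 1244.6620×56/71 = 981.7052 rpm, dir flips to +; running = +981.7052
Stage 5 [33T→49T]: ω = 981.7052×33/49 = 661.1484 rpm, dir flips to −; running = −661.1484
Stage 6 [66T→66T]: ω = 661.1484×66/66 = 661.1484 rpm, dir flips to +; running = +661.1484

+661.1484 rpm (same as input, |ω| = 661.1484 rpm)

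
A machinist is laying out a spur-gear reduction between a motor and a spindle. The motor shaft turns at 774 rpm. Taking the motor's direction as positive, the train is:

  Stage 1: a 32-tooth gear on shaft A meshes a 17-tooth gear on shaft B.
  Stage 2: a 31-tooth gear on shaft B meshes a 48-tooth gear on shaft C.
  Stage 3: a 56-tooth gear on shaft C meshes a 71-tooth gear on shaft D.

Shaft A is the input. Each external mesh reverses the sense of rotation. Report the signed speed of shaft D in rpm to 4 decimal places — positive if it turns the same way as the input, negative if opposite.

Stage 1 [32T→17T]: ω = 774.0000×32/17 = 1456.9412 rpm, dir flips to −; running = −1456.9412
Stage 2 [31T→48T]: ω = 1456.9412×31/48 = 940.9412 rpm, dir flips to +; running = +940.9412
Stage 3 [56T→71T]: ω = 940.9412×56/71 = 742.1508 rpm, dir flips to −; running = −742.1508

-742.1508 rpm (opposite to input, |ω| = 742.1508 rpm)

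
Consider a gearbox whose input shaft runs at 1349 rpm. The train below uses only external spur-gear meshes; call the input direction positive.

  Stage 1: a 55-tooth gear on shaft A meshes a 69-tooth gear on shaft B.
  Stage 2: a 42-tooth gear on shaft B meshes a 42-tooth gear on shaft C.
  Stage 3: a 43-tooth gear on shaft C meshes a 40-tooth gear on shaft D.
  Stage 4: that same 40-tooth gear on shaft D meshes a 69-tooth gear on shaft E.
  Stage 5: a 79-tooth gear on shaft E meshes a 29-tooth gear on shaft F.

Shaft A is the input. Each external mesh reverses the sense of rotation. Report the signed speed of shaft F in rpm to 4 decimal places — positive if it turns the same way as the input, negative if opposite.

Stage 1 [55T→69T]: ω = 1349.0000×55/69 = 1075.2899 rpm, dir flips to −; running = −1075.2899
Stage 2 [42T→42T]: ω = 1075.2899×42/42 = 1075.2899 rpm, dir flips to +; running = +1075.2899
Stage 3 [43T→40T]: ω = 1075.2899×43/40 = 1155.9366 rpm, dir flips to −; running = −1155.9366
Stage 4 [40T→69T]: ω = 1155.9366×40/69 = 670.1082 rpm, dir flips to +; running = +670.1082
Stage 5 [79T→29T]: ω = 670.1082×79/29 = 1825.4671 rpm, dir flips to −; running = −1825.4671

-1825.4671 rpm (opposite to input, |ω| = 1825.4671 rpm)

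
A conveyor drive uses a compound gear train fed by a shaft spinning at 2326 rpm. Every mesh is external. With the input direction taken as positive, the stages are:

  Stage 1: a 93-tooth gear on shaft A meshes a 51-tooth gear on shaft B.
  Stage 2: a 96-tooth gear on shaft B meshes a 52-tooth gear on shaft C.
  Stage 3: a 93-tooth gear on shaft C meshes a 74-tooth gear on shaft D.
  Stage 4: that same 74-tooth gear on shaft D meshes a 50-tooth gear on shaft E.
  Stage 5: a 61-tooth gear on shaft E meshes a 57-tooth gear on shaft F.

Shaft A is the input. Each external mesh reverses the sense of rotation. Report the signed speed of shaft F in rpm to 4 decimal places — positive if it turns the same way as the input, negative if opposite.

-15586.8478 rpm (opposite to input, |ω| = 15586.8478 rpm)

Stage 1 [93T→51T]: ω = 2326.0000×93/51 = 4241.5294 rpm, dir flips to −; running = −4241.5294
Stage 2 [96T→52T]: ω = 4241.5294×96/52 = 7830.5158 rpm, dir flips to +; running = +7830.5158
Stage 3 [93T→74T]: ω = 7830.5158×93/74 = 9841.0537 rpm, dir flips to −; running = −9841.0537
Stage 4 [74T→50T]: ω = 9841.0537×74/50 = 14564.7595 rpm, dir flips to +; running = +14564.7595
Stage 5 [61T→57T]: ω = 14564.7595×61/57 = 15586.8478 rpm, dir flips to −; running = −15586.8478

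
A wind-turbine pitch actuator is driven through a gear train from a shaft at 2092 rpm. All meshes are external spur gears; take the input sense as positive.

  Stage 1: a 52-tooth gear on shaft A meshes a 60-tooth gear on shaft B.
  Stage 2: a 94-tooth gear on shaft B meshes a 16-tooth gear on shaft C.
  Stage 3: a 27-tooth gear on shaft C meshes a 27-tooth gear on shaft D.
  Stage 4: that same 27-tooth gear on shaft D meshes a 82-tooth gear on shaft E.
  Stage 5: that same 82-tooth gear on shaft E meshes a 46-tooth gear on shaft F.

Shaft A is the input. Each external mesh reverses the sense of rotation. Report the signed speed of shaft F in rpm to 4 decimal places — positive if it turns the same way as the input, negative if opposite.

-6252.1239 rpm (opposite to input, |ω| = 6252.1239 rpm)

Stage 1 [52T→60T]: ω = 2092.0000×52/60 = 1813.0667 rpm, dir flips to −; running = −1813.0667
Stage 2 [94T→16T]: ω = 1813.0667×94/16 = 10651.7667 rpm, dir flips to +; running = +10651.7667
Stage 3 [27T→27T]: ω = 10651.7667×27/27 = 10651.7667 rpm, dir flips to −; running = −10651.7667
Stage 4 [27T→82T]: ω = 10651.7667×27/82 = 3507.2890 rpm, dir flips to +; running = +3507.2890
Stage 5 [82T→46T]: ω = 3507.2890×82/46 = 6252.1239 rpm, dir flips to −; running = −6252.1239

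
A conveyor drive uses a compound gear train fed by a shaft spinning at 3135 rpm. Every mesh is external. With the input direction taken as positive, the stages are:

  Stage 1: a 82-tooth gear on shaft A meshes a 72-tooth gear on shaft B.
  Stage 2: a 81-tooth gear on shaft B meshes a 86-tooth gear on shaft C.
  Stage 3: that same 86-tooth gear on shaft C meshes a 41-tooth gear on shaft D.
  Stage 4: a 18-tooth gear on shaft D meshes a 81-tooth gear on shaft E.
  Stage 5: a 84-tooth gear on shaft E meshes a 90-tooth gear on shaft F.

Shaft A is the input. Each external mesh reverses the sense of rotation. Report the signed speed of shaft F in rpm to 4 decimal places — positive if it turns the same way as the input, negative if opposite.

Stage 1 [82T→72T]: ω = 3135.0000×82/72 = 3570.4167 rpm, dir flips to −; running = −3570.4167
Stage 2 [81T→86T]: ω = 3570.4167×81/86 = 3362.8343 rpm, dir flips to +; running = +3362.8343
Stage 3 [86T→41T]: ω = 3362.8343×86/41 = 7053.7500 rpm, dir flips to −; running = −7053.7500
Stage 4 [18T→81T]: ω = 7053.7500×18/81 = 1567.5000 rpm, dir flips to +; running = +1567.5000
Stage 5 [84T→90T]: ω = 1567.5000×84/90 = 1463.0000 rpm, dir flips to −; running = −1463.0000

-1463.0000 rpm (opposite to input, |ω| = 1463.0000 rpm)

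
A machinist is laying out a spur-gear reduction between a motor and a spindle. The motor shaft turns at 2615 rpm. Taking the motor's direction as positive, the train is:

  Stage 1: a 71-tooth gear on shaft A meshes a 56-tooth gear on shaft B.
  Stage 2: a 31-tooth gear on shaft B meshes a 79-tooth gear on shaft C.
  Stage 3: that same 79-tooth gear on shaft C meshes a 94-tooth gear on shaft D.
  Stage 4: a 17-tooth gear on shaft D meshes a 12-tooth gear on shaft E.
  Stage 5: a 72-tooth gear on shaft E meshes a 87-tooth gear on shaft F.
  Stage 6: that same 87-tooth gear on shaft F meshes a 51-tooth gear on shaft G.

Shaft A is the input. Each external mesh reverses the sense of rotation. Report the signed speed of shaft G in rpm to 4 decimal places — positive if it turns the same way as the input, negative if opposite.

+2186.7838 rpm (same as input, |ω| = 2186.7838 rpm)

Stage 1 [71T→56T]: ω = 2615.0000×71/56 = 3315.4464 rpm, dir flips to −; running = −3315.4464
Stage 2 [31T→79T]: ω = 3315.4464×31/79 = 1300.9980 rpm, dir flips to +; running = +1300.9980
Stage 3 [79T→94T]: ω = 1300.9980×79/94 = 1093.3919 rpm, dir flips to −; running = −1093.3919
Stage 4 [17T→12T]: ω = 1093.3919×17/12 = 1548.9719 rpm, dir flips to +; running = +1548.9719
Stage 5 [72T→87T]: ω = 1548.9719×72/87 = 1281.9078 rpm, dir flips to −; running = −1281.9078
Stage 6 [87T→51T]: ω = 1281.9078×87/51 = 2186.7838 rpm, dir flips to +; running = +2186.7838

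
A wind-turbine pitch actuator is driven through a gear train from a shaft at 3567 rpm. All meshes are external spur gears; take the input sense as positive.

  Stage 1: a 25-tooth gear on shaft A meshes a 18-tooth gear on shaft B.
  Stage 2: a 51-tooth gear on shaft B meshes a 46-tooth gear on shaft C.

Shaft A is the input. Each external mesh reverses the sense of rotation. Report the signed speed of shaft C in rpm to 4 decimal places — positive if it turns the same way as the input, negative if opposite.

Stage 1 [25T→18T]: ω = 3567.0000×25/18 = 4954.1667 rpm, dir flips to −; running = −4954.1667
Stage 2 [51T→46T]: ω = 4954.1667×51/46 = 5492.6630 rpm, dir flips to +; running = +5492.6630

+5492.6630 rpm (same as input, |ω| = 5492.6630 rpm)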